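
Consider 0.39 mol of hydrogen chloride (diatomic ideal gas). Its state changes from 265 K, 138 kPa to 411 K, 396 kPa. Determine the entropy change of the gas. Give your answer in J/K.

ΔS = nC_p ln(T₂/T₁) − nR ln(P₂/P₁), with C_p = 7R/2 = 29.1 J mol⁻¹ K⁻¹ for a diatomic ideal gas.
ΔS = 0.39 × [29.1 × ln(411/265) − 8.314 × ln(396/138)] = 1.56 J/K.

ΔS = 1.56 J/K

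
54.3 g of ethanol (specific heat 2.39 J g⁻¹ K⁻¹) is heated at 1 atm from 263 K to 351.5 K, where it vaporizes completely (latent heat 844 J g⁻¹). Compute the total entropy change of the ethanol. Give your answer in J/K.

ΔS = 168 J/K

Warming step: ΔS₁ = m c ln(T_tr/T_i) = 54.3 × 2.39 × ln(351.5/263) = 37.64 J/K.
Phase change: ΔS₂ = +mL/T_tr = 54.3 × 844 / 351.5 = 130.4 J/K.
ΔS_total = (37.64) + (130.4) = 168 J/K.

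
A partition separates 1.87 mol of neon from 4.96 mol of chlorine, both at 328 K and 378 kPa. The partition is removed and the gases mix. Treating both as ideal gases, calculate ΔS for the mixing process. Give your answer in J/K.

Mole fractions: x_A = 1.87/6.83 = 0.274, x_B = 0.726.
ΔS_mix = −R(n_A ln x_A + n_B ln x_B) = −8.314 × (1.87 ln 0.274 + 4.96 ln 0.726) = 33.3 J/K.

ΔS_mix = 33.3 J/K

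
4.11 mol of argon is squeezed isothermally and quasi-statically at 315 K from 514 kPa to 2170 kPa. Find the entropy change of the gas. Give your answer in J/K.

For an isothermal ideal gas ΔS_gas = nR ln(P₁/P₂) = 4.11 × 8.314 × ln(514/2170) = -49.2 J/K.

ΔS_gas = -49.2 J/K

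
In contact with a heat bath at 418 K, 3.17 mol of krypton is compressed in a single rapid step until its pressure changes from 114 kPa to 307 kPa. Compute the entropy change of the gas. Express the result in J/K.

ΔS_gas = -26.1 J/K

Entropy is a state function, so ΔS_gas depends only on the end states.
For an isothermal ideal gas ΔS_gas = nR ln(P₁/P₂) = 3.17 × 8.314 × ln(114/307) = -26.1 J/K.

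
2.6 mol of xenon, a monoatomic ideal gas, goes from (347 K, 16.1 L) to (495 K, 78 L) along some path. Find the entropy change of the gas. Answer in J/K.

Entropy is a state function: ΔS = nC_V ln(T₂/T₁) + nR ln(V₂/V₁), with C_V = 3R/2 = 12.47 J mol⁻¹ K⁻¹ for a monoatomic ideal gas.
ΔS = 2.6 × [12.47 × ln(495/347) + 8.314 × ln(78/16.1)] = 45.6 J/K.

ΔS = 45.6 J/K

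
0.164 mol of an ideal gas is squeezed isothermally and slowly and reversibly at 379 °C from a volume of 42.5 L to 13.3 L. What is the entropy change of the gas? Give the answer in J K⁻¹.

ΔS_gas = -1.58 J/K

For an isothermal ideal gas ΔS_gas = nR ln(V₂/V₁) = 0.164 × 8.314 × ln(13.3/42.5) = -1.58 J/K.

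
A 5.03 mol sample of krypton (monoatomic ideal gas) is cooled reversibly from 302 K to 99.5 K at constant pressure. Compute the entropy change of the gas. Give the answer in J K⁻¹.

ΔS = -116 J/K

At constant pressure, ΔS = nC_p ln(T₂/T₁) with C_p = 5R/2 = 20.79 J mol⁻¹ K⁻¹.
ΔS = 5.03 × 20.79 × ln(99.5/302) = -116 J/K.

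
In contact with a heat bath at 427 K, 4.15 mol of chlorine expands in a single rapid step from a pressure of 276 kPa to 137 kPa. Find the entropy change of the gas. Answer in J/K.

Entropy is a state function, so ΔS_gas depends only on the end states.
For an isothermal ideal gas ΔS_gas = nR ln(P₁/P₂) = 4.15 × 8.314 × ln(276/137) = 24.2 J/K.

ΔS_gas = 24.2 J/K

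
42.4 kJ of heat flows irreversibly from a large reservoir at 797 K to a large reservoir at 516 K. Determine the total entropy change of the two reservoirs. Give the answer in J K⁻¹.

ΔS_hot = −Q/T_H = −42400/797 = -53.2 J/K and ΔS_cold = +Q/T_C = 42400/516 = 82.17 J/K.
ΔS_total = -53.2 + 82.17 = 29 J/K, positive as the second law requires.

ΔS_total = 29 J/K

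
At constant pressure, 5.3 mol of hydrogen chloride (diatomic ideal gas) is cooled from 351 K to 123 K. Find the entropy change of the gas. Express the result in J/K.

ΔS = -162 J/K

At constant pressure, ΔS = nC_p ln(T₂/T₁) with C_p = 7R/2 = 29.1 J mol⁻¹ K⁻¹.
ΔS = 5.3 × 29.1 × ln(123/351) = -162 J/K.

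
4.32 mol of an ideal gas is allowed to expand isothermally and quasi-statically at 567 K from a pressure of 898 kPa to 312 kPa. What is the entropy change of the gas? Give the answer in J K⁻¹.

For an isothermal ideal gas ΔS_gas = nR ln(P₁/P₂) = 4.32 × 8.314 × ln(898/312) = 38 J/K.

ΔS_gas = 38 J/K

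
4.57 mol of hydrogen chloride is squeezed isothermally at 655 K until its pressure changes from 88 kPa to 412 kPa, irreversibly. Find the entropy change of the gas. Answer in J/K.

ΔS_gas = -58.7 J/K

Entropy is a state function, so ΔS_gas depends only on the end states.
For an isothermal ideal gas ΔS_gas = nR ln(P₁/P₂) = 4.57 × 8.314 × ln(88/412) = -58.7 J/K.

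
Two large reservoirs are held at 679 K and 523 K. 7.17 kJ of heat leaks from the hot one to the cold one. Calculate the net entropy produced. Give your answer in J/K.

ΔS_hot = −Q/T_H = −7170/679 = -10.56 J/K and ΔS_cold = +Q/T_C = 7170/523 = 13.71 J/K.
ΔS_total = -10.56 + 13.71 = 3.15 J/K, positive as the second law requires.

ΔS_total = 3.15 J/K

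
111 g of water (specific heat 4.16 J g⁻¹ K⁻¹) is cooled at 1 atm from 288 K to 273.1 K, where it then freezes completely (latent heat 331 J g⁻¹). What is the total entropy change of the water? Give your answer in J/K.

Cooling step: ΔS₁ = m c ln(T_tr/T_i) = 111 × 4.16 × ln(273.1/288) = -24.53 J/K.
Phase change: ΔS₂ = −mL/T_tr = −111 × 331 / 273.1 = -134.5 J/K.
ΔS_total = (-24.53) + (-134.5) = -159 J/K.

ΔS = -159 J/K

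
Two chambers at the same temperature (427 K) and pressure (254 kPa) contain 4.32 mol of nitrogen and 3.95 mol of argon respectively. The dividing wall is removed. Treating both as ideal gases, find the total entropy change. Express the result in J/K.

ΔS_mix = 47.6 J/K

Mole fractions: x_A = 4.32/8.27 = 0.522, x_B = 0.478.
ΔS_mix = −R(n_A ln x_A + n_B ln x_B) = −8.314 × (4.32 ln 0.522 + 3.95 ln 0.478) = 47.6 J/K.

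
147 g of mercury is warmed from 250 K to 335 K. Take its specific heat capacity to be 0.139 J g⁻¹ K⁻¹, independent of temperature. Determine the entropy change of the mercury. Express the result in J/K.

ΔS = 5.98 J/K

ΔS = ∫dQ_rev/T = m c ln(T₂/T₁) = 147 × 0.139 × ln(335/250) = 5.98 J/K.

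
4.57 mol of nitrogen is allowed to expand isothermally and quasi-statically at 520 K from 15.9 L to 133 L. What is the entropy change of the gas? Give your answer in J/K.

For an isothermal ideal gas ΔS_gas = nR ln(V₂/V₁) = 4.57 × 8.314 × ln(133/15.9) = 80.7 J/K.

ΔS_gas = 80.7 J/K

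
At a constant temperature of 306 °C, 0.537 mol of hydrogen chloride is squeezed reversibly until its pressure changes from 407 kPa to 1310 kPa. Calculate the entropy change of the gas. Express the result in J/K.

For an isothermal ideal gas ΔS_gas = nR ln(P₁/P₂) = 0.537 × 8.314 × ln(407/1310) = -5.22 J/K.

ΔS_gas = -5.22 J/K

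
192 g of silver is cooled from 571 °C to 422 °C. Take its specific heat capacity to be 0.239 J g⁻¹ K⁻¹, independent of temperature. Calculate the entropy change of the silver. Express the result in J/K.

In kelvin: T₁ = 844.15 K, T₂ = 695.15 K. ΔS = ∫dQ_rev/T = m c ln(T₂/T₁) = 192 × 0.239 × ln(695.15/844.15) = -8.91 J/K.

ΔS = -8.91 J/K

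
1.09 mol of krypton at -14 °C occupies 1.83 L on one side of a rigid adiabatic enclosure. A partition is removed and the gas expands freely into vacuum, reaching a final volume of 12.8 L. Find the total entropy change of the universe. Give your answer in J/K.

ΔS_universe = 17.6 J/K

For an ideal gas in free expansion Q = 0 and W = 0, so T is unchanged.
Entropy is a state function; using a reversible isothermal path, ΔS_gas = nR ln(V₂/V₁) = 1.09 × 8.314 × ln(12.8/1.83) = 17.6 J/K.
The insulated surroundings exchange no heat, so ΔS_surr = 0 and ΔS_universe = ΔS_gas.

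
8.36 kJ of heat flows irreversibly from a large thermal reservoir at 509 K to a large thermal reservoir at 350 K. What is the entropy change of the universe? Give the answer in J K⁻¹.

ΔS_total = 7.46 J/K

ΔS_hot = −Q/T_H = −8360/509 = -16.424 J/K and ΔS_cold = +Q/T_C = 8360/350 = 23.886 J/K.
ΔS_total = -16.424 + 23.886 = 7.46 J/K, positive as the second law requires.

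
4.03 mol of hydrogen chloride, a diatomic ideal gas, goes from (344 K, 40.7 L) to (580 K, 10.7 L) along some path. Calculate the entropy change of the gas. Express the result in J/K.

Entropy is a state function: ΔS = nC_V ln(T₂/T₁) + nR ln(V₂/V₁), with C_V = 5R/2 = 20.79 J mol⁻¹ K⁻¹ for a diatomic ideal gas.
ΔS = 4.03 × [20.79 × ln(580/344) + 8.314 × ln(10.7/40.7)] = -1.01 J/K.

ΔS = -1.01 J/K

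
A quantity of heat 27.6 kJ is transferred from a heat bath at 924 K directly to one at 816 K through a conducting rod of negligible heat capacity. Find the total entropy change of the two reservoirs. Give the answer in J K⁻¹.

ΔS_total = 3.95 J/K

ΔS_hot = −Q/T_H = −27600/924 = -29.87 J/K and ΔS_cold = +Q/T_C = 27600/816 = 33.82 J/K.
ΔS_total = -29.87 + 33.82 = 3.95 J/K, positive as the second law requires.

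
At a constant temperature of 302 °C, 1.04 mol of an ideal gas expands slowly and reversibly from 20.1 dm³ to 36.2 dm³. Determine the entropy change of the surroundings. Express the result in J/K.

For an isothermal ideal gas ΔS_gas = nR ln(V₂/V₁) = 1.04 × 8.314 × ln(36.2/20.1) = 5.09 J/K.
The process is reversible, so ΔS_surr = −ΔS_gas = -5.09 J/K and ΔS_universe = 0.

ΔS_surr = -5.09 J/K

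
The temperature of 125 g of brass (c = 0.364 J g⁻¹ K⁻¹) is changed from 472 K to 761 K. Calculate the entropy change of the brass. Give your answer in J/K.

ΔS = ∫dQ_rev/T = m c ln(T₂/T₁) = 125 × 0.364 × ln(761/472) = 21.7 J/K.

ΔS = 21.7 J/K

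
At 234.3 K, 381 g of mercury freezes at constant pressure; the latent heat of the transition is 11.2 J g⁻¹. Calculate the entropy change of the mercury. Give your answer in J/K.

ΔS = -18.2 J/K

Heat released by the substance: Q = −mL = −381 × 11.2 = −4267.2 J.
At constant T, ΔS = Q_rev/T = −4267.2 / 234.3 = -18.2 J/K.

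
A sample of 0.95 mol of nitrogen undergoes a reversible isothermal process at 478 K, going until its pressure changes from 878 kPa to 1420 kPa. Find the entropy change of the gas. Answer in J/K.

ΔS_gas = -3.8 J/K

For an isothermal ideal gas ΔS_gas = nR ln(P₁/P₂) = 0.95 × 8.314 × ln(878/1420) = -3.8 J/K.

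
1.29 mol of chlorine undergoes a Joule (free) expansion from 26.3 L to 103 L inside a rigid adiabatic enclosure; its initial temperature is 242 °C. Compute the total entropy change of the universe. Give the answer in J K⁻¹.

For an ideal gas in free expansion Q = 0 and W = 0, so T is unchanged.
Entropy is a state function; using a reversible isothermal path, ΔS_gas = nR ln(V₂/V₁) = 1.29 × 8.314 × ln(103/26.3) = 14.6 J/K.
The insulated surroundings exchange no heat, so ΔS_surr = 0 and ΔS_universe = ΔS_gas.

ΔS_universe = 14.6 J/K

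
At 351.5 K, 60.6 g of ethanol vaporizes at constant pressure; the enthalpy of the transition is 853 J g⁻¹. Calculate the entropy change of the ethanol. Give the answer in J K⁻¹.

Heat absorbed by the substance: Q = mL = 60.6 × 853 = 51691.8 J.
At constant T, ΔS = Q_rev/T = 51691.8 / 351.5 = 147 J/K.

ΔS = 147 J/K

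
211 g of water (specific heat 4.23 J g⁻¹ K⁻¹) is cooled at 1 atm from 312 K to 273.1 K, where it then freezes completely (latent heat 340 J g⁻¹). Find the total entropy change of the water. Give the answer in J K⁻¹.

Cooling step: ΔS₁ = m c ln(T_tr/T_i) = 211 × 4.23 × ln(273.1/312) = -118.9 J/K.
Phase change: ΔS₂ = −mL/T_tr = −211 × 340 / 273.1 = -262.7 J/K.
ΔS_total = (-118.9) + (-262.7) = -382 J/K.

ΔS = -382 J/K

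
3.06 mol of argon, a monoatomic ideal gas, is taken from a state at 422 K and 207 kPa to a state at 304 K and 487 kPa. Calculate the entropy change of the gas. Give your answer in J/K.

ΔS = nC_p ln(T₂/T₁) − nR ln(P₂/P₁), with C_p = 5R/2 = 20.79 J mol⁻¹ K⁻¹ for a monoatomic ideal gas.
ΔS = 3.06 × [20.79 × ln(304/422) − 8.314 × ln(487/207)] = -42.6 J/K.

ΔS = -42.6 J/K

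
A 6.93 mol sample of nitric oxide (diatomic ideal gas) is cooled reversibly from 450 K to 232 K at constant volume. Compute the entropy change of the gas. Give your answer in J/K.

At constant volume, ΔS = nC_V ln(T₂/T₁) with C_V = 5R/2 = 20.79 J mol⁻¹ K⁻¹.
ΔS = 6.93 × 20.79 × ln(232/450) = -95.4 J/K.

ΔS = -95.4 J/K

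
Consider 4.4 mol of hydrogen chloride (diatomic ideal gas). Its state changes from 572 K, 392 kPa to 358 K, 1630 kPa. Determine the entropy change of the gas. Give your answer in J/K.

ΔS = -112 J/K

ΔS = nC_p ln(T₂/T₁) − nR ln(P₂/P₁), with C_p = 7R/2 = 29.1 J mol⁻¹ K⁻¹ for a diatomic ideal gas.
ΔS = 4.4 × [29.1 × ln(358/572) − 8.314 × ln(1630/392)] = -112 J/K.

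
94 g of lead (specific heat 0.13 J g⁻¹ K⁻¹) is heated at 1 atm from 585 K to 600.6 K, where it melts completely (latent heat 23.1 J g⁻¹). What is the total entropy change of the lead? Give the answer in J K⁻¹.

Warming step: ΔS₁ = m c ln(T_tr/T_i) = 94 × 0.13 × ln(600.6/585) = 0.3216 J/K.
Phase change: ΔS₂ = +mL/T_tr = 94 × 23.1 / 600.6 = 3.615 J/K.
ΔS_total = (0.3216) + (3.615) = 3.94 J/K.

ΔS = 3.94 J/K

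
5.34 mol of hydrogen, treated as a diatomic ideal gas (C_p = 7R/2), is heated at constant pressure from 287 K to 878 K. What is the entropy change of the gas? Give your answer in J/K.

At constant pressure, ΔS = nC_p ln(T₂/T₁) with C_p = 7R/2 = 29.1 J mol⁻¹ K⁻¹.
ΔS = 5.34 × 29.1 × ln(878/287) = 174 J/K.

ΔS = 174 J/K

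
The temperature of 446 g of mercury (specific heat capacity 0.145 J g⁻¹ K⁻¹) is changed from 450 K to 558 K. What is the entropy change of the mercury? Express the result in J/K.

ΔS = ∫dQ_rev/T = m c ln(T₂/T₁) = 446 × 0.145 × ln(558/450) = 13.9 J/K.

ΔS = 13.9 J/K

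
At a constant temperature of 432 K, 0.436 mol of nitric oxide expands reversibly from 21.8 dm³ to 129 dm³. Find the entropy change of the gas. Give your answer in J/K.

For an isothermal ideal gas ΔS_gas = nR ln(V₂/V₁) = 0.436 × 8.314 × ln(129/21.8) = 6.44 J/K.

ΔS_gas = 6.44 J/K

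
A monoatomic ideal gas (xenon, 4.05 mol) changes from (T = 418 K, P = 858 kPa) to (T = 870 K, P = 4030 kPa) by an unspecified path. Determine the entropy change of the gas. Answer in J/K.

ΔS = 9.62 J/K

ΔS = nC_p ln(T₂/T₁) − nR ln(P₂/P₁), with C_p = 5R/2 = 20.79 J mol⁻¹ K⁻¹ for a monoatomic ideal gas.
ΔS = 4.05 × [20.79 × ln(870/418) − 8.314 × ln(4030/858)] = 9.62 J/K.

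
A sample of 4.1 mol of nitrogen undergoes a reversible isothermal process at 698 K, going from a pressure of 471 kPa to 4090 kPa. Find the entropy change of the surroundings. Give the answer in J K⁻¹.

For an isothermal ideal gas ΔS_gas = nR ln(P₁/P₂) = 4.1 × 8.314 × ln(471/4090) = -73.7 J/K.
The process is reversible, so ΔS_surr = −ΔS_gas = 73.7 J/K and ΔS_universe = 0.

ΔS_surr = 73.7 J/K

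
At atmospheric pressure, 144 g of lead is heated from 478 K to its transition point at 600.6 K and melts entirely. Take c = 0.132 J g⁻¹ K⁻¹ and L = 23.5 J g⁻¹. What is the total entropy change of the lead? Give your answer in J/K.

ΔS = 9.97 J/K

Warming step: ΔS₁ = m c ln(T_tr/T_i) = 144 × 0.132 × ln(600.6/478) = 4.34 J/K.
Phase change: ΔS₂ = +mL/T_tr = 144 × 23.5 / 600.6 = 5.634 J/K.
ΔS_total = (4.34) + (5.634) = 9.97 J/K.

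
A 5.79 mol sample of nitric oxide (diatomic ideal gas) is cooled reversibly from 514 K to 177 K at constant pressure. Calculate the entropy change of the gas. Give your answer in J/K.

At constant pressure, ΔS = nC_p ln(T₂/T₁) with C_p = 7R/2 = 29.1 J mol⁻¹ K⁻¹.
ΔS = 5.79 × 29.1 × ln(177/514) = -180 J/K.

ΔS = -180 J/K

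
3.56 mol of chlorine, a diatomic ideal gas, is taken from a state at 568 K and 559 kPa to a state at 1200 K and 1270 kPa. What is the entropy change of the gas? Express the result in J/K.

ΔS = 53.2 J/K

ΔS = nC_p ln(T₂/T₁) − nR ln(P₂/P₁), with C_p = 7R/2 = 29.1 J mol⁻¹ K⁻¹ for a diatomic ideal gas.
ΔS = 3.56 × [29.1 × ln(1200/568) − 8.314 × ln(1270/559)] = 53.2 J/K.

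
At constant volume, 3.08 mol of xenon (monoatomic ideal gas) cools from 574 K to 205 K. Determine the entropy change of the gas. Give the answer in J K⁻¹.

At constant volume, ΔS = nC_V ln(T₂/T₁) with C_V = 3R/2 = 12.47 J mol⁻¹ K⁻¹.
ΔS = 3.08 × 12.47 × ln(205/574) = -39.5 J/K.

ΔS = -39.5 J/K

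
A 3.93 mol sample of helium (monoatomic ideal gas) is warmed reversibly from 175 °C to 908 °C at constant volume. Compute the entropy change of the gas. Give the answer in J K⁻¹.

ΔS = 47.5 J/K

In kelvin: T₁ = 448.15 K, T₂ = 1181.15 K. At constant volume, ΔS = nC_V ln(T₂/T₁) with C_V = 3R/2 = 12.47 J mol⁻¹ K⁻¹.
ΔS = 3.93 × 12.47 × ln(1181.15/448.15) = 47.5 J/K.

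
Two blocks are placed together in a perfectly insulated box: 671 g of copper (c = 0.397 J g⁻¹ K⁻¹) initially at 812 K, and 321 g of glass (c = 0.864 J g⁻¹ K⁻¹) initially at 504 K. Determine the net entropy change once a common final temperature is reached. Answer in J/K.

ΔS_total = 15.4 J/K

Energy balance: T_f = (m₁c₁T₁ + m₂c₂T₂)/(m₁c₁ + m₂c₂) = 654.9 K.
ΔS₁ = m₁c₁ ln(T_f/T₁) = 266.387 × ln(654.9/812) = -57.28 J/K.
ΔS₂ = m₂c₂ ln(T_f/T₂) = 277.344 × ln(654.9/504) = 72.64 J/K.
ΔS_total = -57.28 + 72.64 = 15.4 J/K.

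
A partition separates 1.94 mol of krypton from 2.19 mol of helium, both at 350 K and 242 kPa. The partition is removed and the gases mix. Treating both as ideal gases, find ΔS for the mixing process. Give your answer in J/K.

Mole fractions: x_A = 1.94/4.13 = 0.47, x_B = 0.53.
ΔS_mix = −R(n_A ln x_A + n_B ln x_B) = −8.314 × (1.94 ln 0.47 + 2.19 ln 0.53) = 23.7 J/K.

ΔS_mix = 23.7 J/K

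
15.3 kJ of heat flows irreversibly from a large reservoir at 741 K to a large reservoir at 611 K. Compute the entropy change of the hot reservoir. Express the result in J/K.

ΔS_hot = -20.6 J/K

The hot reservoir loses heat Q, so ΔS_hot = −Q/T_H = −15300/741 = -20.6 J/K.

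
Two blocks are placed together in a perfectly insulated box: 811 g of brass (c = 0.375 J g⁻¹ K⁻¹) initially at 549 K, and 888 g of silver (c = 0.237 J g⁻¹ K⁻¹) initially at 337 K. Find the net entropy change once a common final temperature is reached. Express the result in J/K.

ΔS_total = 14.3 J/K

Energy balance: T_f = (m₁c₁T₁ + m₂c₂T₂)/(m₁c₁ + m₂c₂) = 462.3 K.
ΔS₁ = m₁c₁ ln(T_f/T₁) = 304.125 × ln(462.3/549) = -52.278 J/K.
ΔS₂ = m₂c₂ ln(T_f/T₂) = 210.456 × ln(462.3/337) = 66.529 J/K.
ΔS_total = -52.278 + 66.529 = 14.3 J/K.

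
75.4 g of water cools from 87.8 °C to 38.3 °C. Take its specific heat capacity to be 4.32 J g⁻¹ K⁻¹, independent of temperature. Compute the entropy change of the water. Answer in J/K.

ΔS = -48 J/K

In kelvin: T₁ = 360.95 K, T₂ = 311.45 K. ΔS = ∫dQ_rev/T = m c ln(T₂/T₁) = 75.4 × 4.32 × ln(311.45/360.95) = -48 J/K.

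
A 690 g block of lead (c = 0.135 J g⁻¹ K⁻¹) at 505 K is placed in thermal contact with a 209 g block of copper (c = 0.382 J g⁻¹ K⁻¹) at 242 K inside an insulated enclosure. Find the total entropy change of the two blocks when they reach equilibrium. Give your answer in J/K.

ΔS_total = 11.2 J/K

Energy balance: T_f = (m₁c₁T₁ + m₂c₂T₂)/(m₁c₁ + m₂c₂) = 383.62 K.
ΔS₁ = m₁c₁ ln(T_f/T₁) = 93.15 × ln(383.62/505) = -25.61 J/K.
ΔS₂ = m₂c₂ ln(T_f/T₂) = 79.838 × ln(383.62/242) = 36.78 J/K.
ΔS_total = -25.61 + 36.78 = 11.2 J/K.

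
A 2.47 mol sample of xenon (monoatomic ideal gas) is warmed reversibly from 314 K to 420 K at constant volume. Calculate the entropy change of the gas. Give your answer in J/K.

ΔS = 8.96 J/K

At constant volume, ΔS = nC_V ln(T₂/T₁) with C_V = 3R/2 = 12.47 J mol⁻¹ K⁻¹.
ΔS = 2.47 × 12.47 × ln(420/314) = 8.96 J/K.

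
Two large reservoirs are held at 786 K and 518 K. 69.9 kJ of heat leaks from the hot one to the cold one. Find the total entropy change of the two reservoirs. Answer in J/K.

ΔS_hot = −Q/T_H = −69900/786 = -88.93 J/K and ΔS_cold = +Q/T_C = 69900/518 = 134.9 J/K.
ΔS_total = -88.93 + 134.9 = 46 J/K, positive as the second law requires.

ΔS_total = 46 J/K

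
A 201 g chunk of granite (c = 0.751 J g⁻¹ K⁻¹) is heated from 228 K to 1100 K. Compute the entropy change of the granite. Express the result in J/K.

ΔS = ∫dQ_rev/T = m c ln(T₂/T₁) = 201 × 0.751 × ln(1100/228) = 238 J/K.

ΔS = 238 J/K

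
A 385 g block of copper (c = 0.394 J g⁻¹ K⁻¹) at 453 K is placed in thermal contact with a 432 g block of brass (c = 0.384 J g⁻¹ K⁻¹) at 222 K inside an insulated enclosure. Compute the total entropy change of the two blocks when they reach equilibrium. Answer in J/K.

ΔS_total = 19.9 J/K

Energy balance: T_f = (m₁c₁T₁ + m₂c₂T₂)/(m₁c₁ + m₂c₂) = 332.34 K.
ΔS₁ = m₁c₁ ln(T_f/T₁) = 151.69 × ln(332.34/453) = -46.99 J/K.
ΔS₂ = m₂c₂ ln(T_f/T₂) = 165.888 × ln(332.34/222) = 66.93 J/K.
ΔS_total = -46.99 + 66.93 = 19.9 J/K.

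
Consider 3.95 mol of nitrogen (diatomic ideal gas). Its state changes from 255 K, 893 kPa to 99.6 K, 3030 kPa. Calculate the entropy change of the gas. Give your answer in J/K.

ΔS = -148 J/K

ΔS = nC_p ln(T₂/T₁) − nR ln(P₂/P₁), with C_p = 7R/2 = 29.1 J mol⁻¹ K⁻¹ for a diatomic ideal gas.
ΔS = 3.95 × [29.1 × ln(99.6/255) − 8.314 × ln(3030/893)] = -148 J/K.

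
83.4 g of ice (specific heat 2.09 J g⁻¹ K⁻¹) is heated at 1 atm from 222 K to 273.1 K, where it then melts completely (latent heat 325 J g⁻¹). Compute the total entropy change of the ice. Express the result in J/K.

Warming step: ΔS₁ = m c ln(T_tr/T_i) = 83.4 × 2.09 × ln(273.1/222) = 36.11 J/K.
Phase change: ΔS₂ = +mL/T_tr = 83.4 × 325 / 273.1 = 99.25 J/K.
ΔS_total = (36.11) + (99.25) = 135 J/K.

ΔS = 135 J/K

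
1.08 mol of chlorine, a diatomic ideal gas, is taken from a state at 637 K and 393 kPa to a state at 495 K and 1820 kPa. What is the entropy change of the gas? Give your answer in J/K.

ΔS = -21.7 J/K

ΔS = nC_p ln(T₂/T₁) − nR ln(P₂/P₁), with C_p = 7R/2 = 29.1 J mol⁻¹ K⁻¹ for a diatomic ideal gas.
ΔS = 1.08 × [29.1 × ln(495/637) − 8.314 × ln(1820/393)] = -21.7 J/K.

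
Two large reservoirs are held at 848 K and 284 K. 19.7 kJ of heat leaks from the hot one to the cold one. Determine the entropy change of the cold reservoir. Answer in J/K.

The cold reservoir gains heat Q, so ΔS_cold = +Q/T_C = 19700/284 = 69.4 J/K.

ΔS_cold = 69.4 J/K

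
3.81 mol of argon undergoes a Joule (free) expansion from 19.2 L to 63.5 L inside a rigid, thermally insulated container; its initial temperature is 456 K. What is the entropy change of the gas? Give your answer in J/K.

For an ideal gas in free expansion Q = 0 and W = 0, so T is unchanged.
Entropy is a state function; using a reversible isothermal path, ΔS_gas = nR ln(V₂/V₁) = 3.81 × 8.314 × ln(63.5/19.2) = 37.9 J/K.

ΔS_gas = 37.9 J/K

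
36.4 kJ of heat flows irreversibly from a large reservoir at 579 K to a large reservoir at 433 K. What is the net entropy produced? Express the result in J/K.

ΔS_hot = −Q/T_H = −36400/579 = -62.87 J/K and ΔS_cold = +Q/T_C = 36400/433 = 84.06 J/K.
ΔS_total = -62.87 + 84.06 = 21.2 J/K, positive as the second law requires.

ΔS_total = 21.2 J/K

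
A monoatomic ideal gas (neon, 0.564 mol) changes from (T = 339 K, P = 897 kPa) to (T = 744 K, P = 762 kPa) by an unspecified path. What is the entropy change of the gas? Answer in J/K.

ΔS = 9.98 J/K

ΔS = nC_p ln(T₂/T₁) − nR ln(P₂/P₁), with C_p = 5R/2 = 20.79 J mol⁻¹ K⁻¹ for a monoatomic ideal gas.
ΔS = 0.564 × [20.79 × ln(744/339) − 8.314 × ln(762/897)] = 9.98 J/K.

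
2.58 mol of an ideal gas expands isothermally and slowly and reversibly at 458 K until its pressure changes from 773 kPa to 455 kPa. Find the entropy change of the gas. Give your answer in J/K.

ΔS_gas = 11.4 J/K

For an isothermal ideal gas ΔS_gas = nR ln(P₁/P₂) = 2.58 × 8.314 × ln(773/455) = 11.4 J/K.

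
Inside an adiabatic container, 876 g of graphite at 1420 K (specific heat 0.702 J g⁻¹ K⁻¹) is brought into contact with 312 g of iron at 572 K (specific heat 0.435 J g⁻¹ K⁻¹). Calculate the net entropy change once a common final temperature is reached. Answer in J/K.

ΔS_total = 37.6 J/K

Energy balance: T_f = (m₁c₁T₁ + m₂c₂T₂)/(m₁c₁ + m₂c₂) = 1266.7 K.
ΔS₁ = m₁c₁ ln(T_f/T₁) = 614.952 × ln(1266.7/1420) = -70.26 J/K.
ΔS₂ = m₂c₂ ln(T_f/T₂) = 135.72 × ln(1266.7/572) = 107.9 J/K.
ΔS_total = -70.26 + 107.9 = 37.6 J/K.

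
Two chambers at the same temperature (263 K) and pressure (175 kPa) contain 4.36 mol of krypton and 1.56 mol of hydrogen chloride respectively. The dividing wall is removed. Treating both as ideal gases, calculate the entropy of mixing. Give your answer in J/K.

ΔS_mix = 28.4 J/K

Mole fractions: x_A = 4.36/5.92 = 0.736, x_B = 0.264.
ΔS_mix = −R(n_A ln x_A + n_B ln x_B) = −8.314 × (4.36 ln 0.736 + 1.56 ln 0.264) = 28.4 J/K.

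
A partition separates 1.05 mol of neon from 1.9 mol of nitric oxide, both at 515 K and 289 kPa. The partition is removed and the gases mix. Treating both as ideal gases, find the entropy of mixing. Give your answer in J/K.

ΔS_mix = 16 J/K

Mole fractions: x_A = 1.05/2.95 = 0.356, x_B = 0.644.
ΔS_mix = −R(n_A ln x_A + n_B ln x_B) = −8.314 × (1.05 ln 0.356 + 1.9 ln 0.644) = 16 J/K.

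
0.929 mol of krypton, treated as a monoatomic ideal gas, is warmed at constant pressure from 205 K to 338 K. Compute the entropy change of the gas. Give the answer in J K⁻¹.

ΔS = 9.66 J/K

At constant pressure, ΔS = nC_p ln(T₂/T₁) with C_p = 5R/2 = 20.79 J mol⁻¹ K⁻¹.
ΔS = 0.929 × 20.79 × ln(338/205) = 9.66 J/K.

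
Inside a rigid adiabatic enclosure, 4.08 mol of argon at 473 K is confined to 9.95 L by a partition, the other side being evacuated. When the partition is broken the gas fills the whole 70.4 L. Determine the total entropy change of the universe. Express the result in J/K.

ΔS_universe = 66.4 J/K

For an ideal gas in free expansion Q = 0 and W = 0, so T is unchanged.
Entropy is a state function; using a reversible isothermal path, ΔS_gas = nR ln(V₂/V₁) = 4.08 × 8.314 × ln(70.4/9.95) = 66.4 J/K.
The insulated surroundings exchange no heat, so ΔS_surr = 0 and ΔS_universe = ΔS_gas.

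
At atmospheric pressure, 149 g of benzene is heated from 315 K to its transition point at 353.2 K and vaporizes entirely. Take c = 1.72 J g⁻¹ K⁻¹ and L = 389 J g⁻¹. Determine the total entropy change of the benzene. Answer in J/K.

ΔS = 193 J/K

Warming step: ΔS₁ = m c ln(T_tr/T_i) = 149 × 1.72 × ln(353.2/315) = 29.33 J/K.
Phase change: ΔS₂ = +mL/T_tr = 149 × 389 / 353.2 = 164.1 J/K.
ΔS_total = (29.33) + (164.1) = 193 J/K.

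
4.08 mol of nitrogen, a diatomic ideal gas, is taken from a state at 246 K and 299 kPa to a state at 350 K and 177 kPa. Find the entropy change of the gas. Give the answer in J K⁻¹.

ΔS = 59.6 J/K

ΔS = nC_p ln(T₂/T₁) − nR ln(P₂/P₁), with C_p = 7R/2 = 29.1 J mol⁻¹ K⁻¹ for a diatomic ideal gas.
ΔS = 4.08 × [29.1 × ln(350/246) − 8.314 × ln(177/299)] = 59.6 J/K.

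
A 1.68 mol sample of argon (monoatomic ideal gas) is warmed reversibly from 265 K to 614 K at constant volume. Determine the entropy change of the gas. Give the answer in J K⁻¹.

At constant volume, ΔS = nC_V ln(T₂/T₁) with C_V = 3R/2 = 12.47 J mol⁻¹ K⁻¹.
ΔS = 1.68 × 12.47 × ln(614/265) = 17.6 J/K.

ΔS = 17.6 J/K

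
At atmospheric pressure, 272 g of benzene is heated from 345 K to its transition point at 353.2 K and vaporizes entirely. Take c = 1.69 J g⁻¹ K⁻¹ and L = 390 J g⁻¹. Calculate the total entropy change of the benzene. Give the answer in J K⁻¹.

Warming step: ΔS₁ = m c ln(T_tr/T_i) = 272 × 1.69 × ln(353.2/345) = 10.8 J/K.
Phase change: ΔS₂ = +mL/T_tr = 272 × 390 / 353.2 = 300.3 J/K.
ΔS_total = (10.8) + (300.3) = 311 J/K.

ΔS = 311 J/K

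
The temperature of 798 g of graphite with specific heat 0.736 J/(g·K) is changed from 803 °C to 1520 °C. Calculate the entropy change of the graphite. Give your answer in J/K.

In kelvin: T₁ = 1076.15 K, T₂ = 1793.15 K. ΔS = ∫dQ_rev/T = m c ln(T₂/T₁) = 798 × 0.736 × ln(1793.15/1076.15) = 300 J/K.

ΔS = 300 J/K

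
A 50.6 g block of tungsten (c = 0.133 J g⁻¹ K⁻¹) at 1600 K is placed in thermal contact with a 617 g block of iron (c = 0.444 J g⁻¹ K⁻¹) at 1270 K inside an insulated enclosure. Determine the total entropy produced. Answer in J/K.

Energy balance: T_f = (m₁c₁T₁ + m₂c₂T₂)/(m₁c₁ + m₂c₂) = 1277.9 K.
ΔS₁ = m₁c₁ ln(T_f/T₁) = 6.7298 × ln(1277.9/1600) = -1.5127 J/K.
ΔS₂ = m₂c₂ ln(T_f/T₂) = 273.948 × ln(1277.9/1270) = 1.7015 J/K.
ΔS_total = -1.5127 + 1.7015 = 0.189 J/K.

ΔS_total = 0.189 J/K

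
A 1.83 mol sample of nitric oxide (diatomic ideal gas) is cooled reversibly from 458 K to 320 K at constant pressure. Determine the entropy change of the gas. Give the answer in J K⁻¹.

ΔS = -19.1 J/K

At constant pressure, ΔS = nC_p ln(T₂/T₁) with C_p = 7R/2 = 29.1 J mol⁻¹ K⁻¹.
ΔS = 1.83 × 29.1 × ln(320/458) = -19.1 J/K.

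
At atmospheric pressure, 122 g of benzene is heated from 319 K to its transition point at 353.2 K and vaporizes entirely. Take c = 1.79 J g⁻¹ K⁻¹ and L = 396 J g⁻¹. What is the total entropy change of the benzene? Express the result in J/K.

ΔS = 159 J/K

Warming step: ΔS₁ = m c ln(T_tr/T_i) = 122 × 1.79 × ln(353.2/319) = 22.24 J/K.
Phase change: ΔS₂ = +mL/T_tr = 122 × 396 / 353.2 = 136.8 J/K.
ΔS_total = (22.24) + (136.8) = 159 J/K.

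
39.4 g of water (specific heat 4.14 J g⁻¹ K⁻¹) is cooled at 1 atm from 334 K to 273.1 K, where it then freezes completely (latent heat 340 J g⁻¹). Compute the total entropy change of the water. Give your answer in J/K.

ΔS = -81.9 J/K

Cooling step: ΔS₁ = m c ln(T_tr/T_i) = 39.4 × 4.14 × ln(273.1/334) = -32.84 J/K.
Phase change: ΔS₂ = −mL/T_tr = −39.4 × 340 / 273.1 = -49.05 J/K.
ΔS_total = (-32.84) + (-49.05) = -81.9 J/K.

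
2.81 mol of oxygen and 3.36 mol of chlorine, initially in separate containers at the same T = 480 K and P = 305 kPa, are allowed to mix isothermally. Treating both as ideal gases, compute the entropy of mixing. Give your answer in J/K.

Mole fractions: x_A = 2.81/6.17 = 0.455, x_B = 0.545.
ΔS_mix = −R(n_A ln x_A + n_B ln x_B) = −8.314 × (2.81 ln 0.455 + 3.36 ln 0.545) = 35.4 J/K.

ΔS_mix = 35.4 J/K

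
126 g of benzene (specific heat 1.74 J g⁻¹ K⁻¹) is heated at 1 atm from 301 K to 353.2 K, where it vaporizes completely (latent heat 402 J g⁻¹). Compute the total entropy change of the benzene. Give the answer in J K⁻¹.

Warming step: ΔS₁ = m c ln(T_tr/T_i) = 126 × 1.74 × ln(353.2/301) = 35.06 J/K.
Phase change: ΔS₂ = +mL/T_tr = 126 × 402 / 353.2 = 143.4 J/K.
ΔS_total = (35.06) + (143.4) = 178 J/K.

ΔS = 178 J/K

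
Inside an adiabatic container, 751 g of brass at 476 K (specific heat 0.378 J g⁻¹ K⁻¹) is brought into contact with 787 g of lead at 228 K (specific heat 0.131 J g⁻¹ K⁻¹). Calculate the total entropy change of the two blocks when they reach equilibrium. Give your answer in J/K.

Energy balance: T_f = (m₁c₁T₁ + m₂c₂T₂)/(m₁c₁ + m₂c₂) = 409.93 K.
ΔS₁ = m₁c₁ ln(T_f/T₁) = 283.878 × ln(409.93/476) = -42.42 J/K.
ΔS₂ = m₂c₂ ln(T_f/T₂) = 103.097 × ln(409.93/228) = 60.48 J/K.
ΔS_total = -42.42 + 60.48 = 18.1 J/K.

ΔS_total = 18.1 J/K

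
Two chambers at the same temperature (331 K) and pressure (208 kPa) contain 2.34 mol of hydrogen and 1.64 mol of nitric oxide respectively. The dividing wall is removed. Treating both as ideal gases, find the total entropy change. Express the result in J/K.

ΔS_mix = 22.4 J/K

Mole fractions: x_A = 2.34/3.98 = 0.588, x_B = 0.412.
ΔS_mix = −R(n_A ln x_A + n_B ln x_B) = −8.314 × (2.34 ln 0.588 + 1.64 ln 0.412) = 22.4 J/K.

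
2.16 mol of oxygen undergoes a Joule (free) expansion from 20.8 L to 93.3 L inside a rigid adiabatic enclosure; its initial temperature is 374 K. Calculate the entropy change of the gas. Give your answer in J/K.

For an ideal gas in free expansion Q = 0 and W = 0, so T is unchanged.
Entropy is a state function; using a reversible isothermal path, ΔS_gas = nR ln(V₂/V₁) = 2.16 × 8.314 × ln(93.3/20.8) = 27 J/K.

ΔS_gas = 27 J/K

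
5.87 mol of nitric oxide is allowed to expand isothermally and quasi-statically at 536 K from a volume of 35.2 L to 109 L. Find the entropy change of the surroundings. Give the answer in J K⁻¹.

ΔS_surr = -55.2 J/K

For an isothermal ideal gas ΔS_gas = nR ln(V₂/V₁) = 5.87 × 8.314 × ln(109/35.2) = 55.2 J/K.
The process is reversible, so ΔS_surr = −ΔS_gas = -55.2 J/K and ΔS_universe = 0.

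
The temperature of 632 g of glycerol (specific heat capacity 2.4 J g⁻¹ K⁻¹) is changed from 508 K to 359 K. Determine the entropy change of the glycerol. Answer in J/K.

ΔS = -527 J/K

ΔS = ∫dQ_rev/T = m c ln(T₂/T₁) = 632 × 2.4 × ln(359/508) = -527 J/K.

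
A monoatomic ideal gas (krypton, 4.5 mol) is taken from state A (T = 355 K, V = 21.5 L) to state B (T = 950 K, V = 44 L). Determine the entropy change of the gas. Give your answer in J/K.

Entropy is a state function: ΔS = nC_V ln(T₂/T₁) + nR ln(V₂/V₁), with C_V = 3R/2 = 12.47 J mol⁻¹ K⁻¹ for a monoatomic ideal gas.
ΔS = 4.5 × [12.47 × ln(950/355) + 8.314 × ln(44/21.5)] = 82 J/K.

ΔS = 82 J/K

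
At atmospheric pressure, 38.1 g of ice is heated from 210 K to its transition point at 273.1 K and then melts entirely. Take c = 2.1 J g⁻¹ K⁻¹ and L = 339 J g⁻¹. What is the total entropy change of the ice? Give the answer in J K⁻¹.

Warming step: ΔS₁ = m c ln(T_tr/T_i) = 38.1 × 2.1 × ln(273.1/210) = 21.02 J/K.
Phase change: ΔS₂ = +mL/T_tr = 38.1 × 339 / 273.1 = 47.29 J/K.
ΔS_total = (21.02) + (47.29) = 68.3 J/K.

ΔS = 68.3 J/K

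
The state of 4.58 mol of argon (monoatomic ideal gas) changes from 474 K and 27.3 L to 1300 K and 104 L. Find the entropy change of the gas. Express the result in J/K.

Entropy is a state function: ΔS = nC_V ln(T₂/T₁) + nR ln(V₂/V₁), with C_V = 3R/2 = 12.47 J mol⁻¹ K⁻¹ for a monoatomic ideal gas.
ΔS = 4.58 × [12.47 × ln(1300/474) + 8.314 × ln(104/27.3)] = 109 J/K.

ΔS = 109 J/K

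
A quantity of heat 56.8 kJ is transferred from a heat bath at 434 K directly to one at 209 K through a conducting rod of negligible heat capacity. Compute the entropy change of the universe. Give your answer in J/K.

ΔS_total = 141 J/K

ΔS_hot = −Q/T_H = −56800/434 = -130.9 J/K and ΔS_cold = +Q/T_C = 56800/209 = 271.8 J/K.
ΔS_total = -130.9 + 271.8 = 141 J/K, positive as the second law requires.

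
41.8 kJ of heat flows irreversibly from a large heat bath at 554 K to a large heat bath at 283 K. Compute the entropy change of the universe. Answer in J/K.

ΔS_hot = −Q/T_H = −41800/554 = -75.4513 J/K and ΔS_cold = +Q/T_C = 41800/283 = 147.703 J/K.
ΔS_total = -75.4513 + 147.703 = 72.3 J/K, positive as the second law requires.

ΔS_total = 72.3 J/K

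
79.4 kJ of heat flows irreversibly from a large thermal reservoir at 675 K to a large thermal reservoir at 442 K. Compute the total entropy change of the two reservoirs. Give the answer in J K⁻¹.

ΔS_hot = −Q/T_H = −79400/675 = -117.6 J/K and ΔS_cold = +Q/T_C = 79400/442 = 179.6 J/K.
ΔS_total = -117.6 + 179.6 = 62 J/K, positive as the second law requires.

ΔS_total = 62 J/K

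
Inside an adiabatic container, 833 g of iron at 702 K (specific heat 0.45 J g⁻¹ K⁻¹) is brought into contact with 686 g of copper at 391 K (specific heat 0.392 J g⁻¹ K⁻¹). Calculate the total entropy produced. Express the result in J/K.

ΔS_total = 25.6 J/K

Energy balance: T_f = (m₁c₁T₁ + m₂c₂T₂)/(m₁c₁ + m₂c₂) = 572.09 K.
ΔS₁ = m₁c₁ ln(T_f/T₁) = 374.85 × ln(572.09/702) = -76.71 J/K.
ΔS₂ = m₂c₂ ln(T_f/T₂) = 268.912 × ln(572.09/391) = 102.3 J/K.
ΔS_total = -76.71 + 102.3 = 25.6 J/K.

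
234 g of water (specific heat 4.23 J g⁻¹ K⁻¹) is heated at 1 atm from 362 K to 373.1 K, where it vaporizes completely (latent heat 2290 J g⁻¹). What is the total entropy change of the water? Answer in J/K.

Warming step: ΔS₁ = m c ln(T_tr/T_i) = 234 × 4.23 × ln(373.1/362) = 29.89 J/K.
Phase change: ΔS₂ = +mL/T_tr = 234 × 2290 / 373.1 = 1436 J/K.
ΔS_total = (29.89) + (1436) = 1470 J/K.

ΔS = 1470 J/K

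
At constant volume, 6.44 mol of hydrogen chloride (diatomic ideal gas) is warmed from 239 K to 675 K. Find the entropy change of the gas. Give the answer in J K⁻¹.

At constant volume, ΔS = nC_V ln(T₂/T₁) with C_V = 5R/2 = 20.79 J mol⁻¹ K⁻¹.
ΔS = 6.44 × 20.79 × ln(675/239) = 139 J/K.

ΔS = 139 J/K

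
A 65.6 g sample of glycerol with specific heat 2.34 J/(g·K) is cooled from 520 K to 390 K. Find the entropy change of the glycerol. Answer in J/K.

ΔS = ∫dQ_rev/T = m c ln(T₂/T₁) = 65.6 × 2.34 × ln(390/520) = -44.2 J/K.

ΔS = -44.2 J/K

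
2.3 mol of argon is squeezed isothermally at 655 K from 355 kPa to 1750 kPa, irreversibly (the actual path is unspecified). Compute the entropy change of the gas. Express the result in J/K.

Entropy is a state function, so ΔS_gas depends only on the end states.
For an isothermal ideal gas ΔS_gas = nR ln(P₁/P₂) = 2.3 × 8.314 × ln(355/1750) = -30.5 J/K.

ΔS_gas = -30.5 J/K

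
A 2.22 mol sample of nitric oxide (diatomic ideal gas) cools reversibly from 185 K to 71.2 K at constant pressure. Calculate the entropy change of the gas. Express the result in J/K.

At constant pressure, ΔS = nC_p ln(T₂/T₁) with C_p = 7R/2 = 29.1 J mol⁻¹ K⁻¹.
ΔS = 2.22 × 29.1 × ln(71.2/185) = -61.7 J/K.

ΔS = -61.7 J/K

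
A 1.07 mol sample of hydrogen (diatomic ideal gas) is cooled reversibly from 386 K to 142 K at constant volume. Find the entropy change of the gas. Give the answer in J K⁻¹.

At constant volume, ΔS = nC_V ln(T₂/T₁) with C_V = 5R/2 = 20.79 J mol⁻¹ K⁻¹.
ΔS = 1.07 × 20.79 × ln(142/386) = -22.2 J/K.

ΔS = -22.2 J/K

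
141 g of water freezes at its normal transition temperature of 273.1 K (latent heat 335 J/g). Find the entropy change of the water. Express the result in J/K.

Heat released by the substance: Q = −mL = −141 × 335 = −47235 J.
At constant T, ΔS = Q_rev/T = −47235 / 273.1 = -173 J/K.

ΔS = -173 J/K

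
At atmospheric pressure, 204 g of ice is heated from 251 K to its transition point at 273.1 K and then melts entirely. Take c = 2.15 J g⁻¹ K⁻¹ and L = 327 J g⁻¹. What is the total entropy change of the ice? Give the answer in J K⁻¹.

Warming step: ΔS₁ = m c ln(T_tr/T_i) = 204 × 2.15 × ln(273.1/251) = 37.01 J/K.
Phase change: ΔS₂ = +mL/T_tr = 204 × 327 / 273.1 = 244.3 J/K.
ΔS_total = (37.01) + (244.3) = 281 J/K.

ΔS = 281 J/K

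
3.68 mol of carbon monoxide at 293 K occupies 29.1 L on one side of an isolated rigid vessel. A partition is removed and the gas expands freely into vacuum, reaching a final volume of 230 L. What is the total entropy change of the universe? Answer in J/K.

ΔS_universe = 63.3 J/K

For an ideal gas in free expansion Q = 0 and W = 0, so T is unchanged.
Entropy is a state function; using a reversible isothermal path, ΔS_gas = nR ln(V₂/V₁) = 3.68 × 8.314 × ln(230/29.1) = 63.3 J/K.
The insulated surroundings exchange no heat, so ΔS_surr = 0 and ΔS_universe = ΔS_gas.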